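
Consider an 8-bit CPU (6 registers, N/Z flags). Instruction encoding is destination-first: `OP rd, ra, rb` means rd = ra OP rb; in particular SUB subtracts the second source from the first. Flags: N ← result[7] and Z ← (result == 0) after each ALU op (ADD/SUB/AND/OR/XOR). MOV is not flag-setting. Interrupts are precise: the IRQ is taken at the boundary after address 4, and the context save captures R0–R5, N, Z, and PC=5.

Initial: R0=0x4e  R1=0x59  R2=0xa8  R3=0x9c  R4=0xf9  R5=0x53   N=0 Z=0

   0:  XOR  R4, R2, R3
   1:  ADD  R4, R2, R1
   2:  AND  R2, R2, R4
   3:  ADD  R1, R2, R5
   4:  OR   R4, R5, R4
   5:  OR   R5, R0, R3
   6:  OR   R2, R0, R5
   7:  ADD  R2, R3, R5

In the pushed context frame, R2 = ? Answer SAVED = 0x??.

after  0: R0=0x4e R1=0x59 R2=0xa8 R3=0x9c R4=0x34 R5=0x53  N=0 Z=0
after  1: R0=0x4e R1=0x59 R2=0xa8 R3=0x9c R4=0x01 R5=0x53  N=0 Z=0
after  2: R0=0x4e R1=0x59 R2=0x00 R3=0x9c R4=0x01 R5=0x53  N=0 Z=1
after  3: R0=0x4e R1=0x53 R2=0x00 R3=0x9c R4=0x01 R5=0x53  N=0 Z=0
after  4: R0=0x4e R1=0x53 R2=0x00 R3=0x9c R4=0x53 R5=0x53  N=0 Z=0
-- IRQ taken; context saved, return-PC = 5 --

SAVED = 0x00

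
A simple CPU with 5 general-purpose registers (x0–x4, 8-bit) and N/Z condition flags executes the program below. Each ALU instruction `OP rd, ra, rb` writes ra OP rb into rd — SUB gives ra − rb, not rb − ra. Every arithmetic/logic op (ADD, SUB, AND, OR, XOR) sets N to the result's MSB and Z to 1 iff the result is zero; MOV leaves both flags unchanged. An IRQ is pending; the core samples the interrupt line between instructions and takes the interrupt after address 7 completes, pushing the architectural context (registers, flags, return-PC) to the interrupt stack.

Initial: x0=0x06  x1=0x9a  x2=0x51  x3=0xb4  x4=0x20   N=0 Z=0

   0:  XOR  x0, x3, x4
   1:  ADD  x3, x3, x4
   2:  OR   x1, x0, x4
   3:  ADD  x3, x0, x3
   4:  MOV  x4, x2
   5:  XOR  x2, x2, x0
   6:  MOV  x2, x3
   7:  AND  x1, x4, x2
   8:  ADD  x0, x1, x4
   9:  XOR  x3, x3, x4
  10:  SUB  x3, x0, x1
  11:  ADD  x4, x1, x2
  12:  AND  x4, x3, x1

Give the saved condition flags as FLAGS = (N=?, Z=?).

after  0: x0=0x94 x1=0x9a x2=0x51 x3=0xb4 x4=0x20  N=1 Z=0
after  1: x0=0x94 x1=0x9a x2=0x51 x3=0xd4 x4=0x20  N=1 Z=0
after  2: x0=0x94 x1=0xb4 x2=0x51 x3=0xd4 x4=0x20  N=1 Z=0
after  3: x0=0x94 x1=0xb4 x2=0x51 x3=0x68 x4=0x20  N=0 Z=0
after  4: x0=0x94 x1=0xb4 x2=0x51 x3=0x68 x4=0x51  N=0 Z=0
after  5: x0=0x94 x1=0xb4 x2=0xc5 x3=0x68 x4=0x51  N=1 Z=0
after  6: x0=0x94 x1=0xb4 x2=0x68 x3=0x68 x4=0x51  N=1 Z=0
after  7: x0=0x94 x1=0x40 x2=0x68 x3=0x68 x4=0x51  N=0 Z=0
-- IRQ taken; context saved, return-PC = 8 --

FLAGS = (N=0, Z=0)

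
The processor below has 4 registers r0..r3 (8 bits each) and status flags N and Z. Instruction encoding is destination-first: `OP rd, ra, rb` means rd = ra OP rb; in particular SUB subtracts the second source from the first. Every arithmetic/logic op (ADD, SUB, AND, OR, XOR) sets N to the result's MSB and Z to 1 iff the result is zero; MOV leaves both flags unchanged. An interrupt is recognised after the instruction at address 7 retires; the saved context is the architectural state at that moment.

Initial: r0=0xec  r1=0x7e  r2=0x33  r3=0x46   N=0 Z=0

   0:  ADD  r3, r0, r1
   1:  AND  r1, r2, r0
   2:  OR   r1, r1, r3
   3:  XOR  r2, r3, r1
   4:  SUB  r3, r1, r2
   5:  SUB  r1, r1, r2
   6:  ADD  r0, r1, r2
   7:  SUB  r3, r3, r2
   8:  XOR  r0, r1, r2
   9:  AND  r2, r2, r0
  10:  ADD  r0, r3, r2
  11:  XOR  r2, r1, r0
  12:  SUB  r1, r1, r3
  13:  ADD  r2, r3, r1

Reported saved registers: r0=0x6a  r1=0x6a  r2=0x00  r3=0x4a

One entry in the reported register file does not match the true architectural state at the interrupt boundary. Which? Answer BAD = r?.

BAD = r3

after  0: r0=0xec r1=0x7e r2=0x33 r3=0x6a  N=0 Z=0
after  1: r0=0xec r1=0x20 r2=0x33 r3=0x6a  N=0 Z=0
after  2: r0=0xec r1=0x6a r2=0x33 r3=0x6a  N=0 Z=0
after  3: r0=0xec r1=0x6a r2=0x00 r3=0x6a  N=0 Z=1
after  4: r0=0xec r1=0x6a r2=0x00 r3=0x6a  N=0 Z=0
after  5: r0=0xec r1=0x6a r2=0x00 r3=0x6a  N=0 Z=0
after  6: r0=0x6a r1=0x6a r2=0x00 r3=0x6a  N=0 Z=0
after  7: r0=0x6a r1=0x6a r2=0x00 r3=0x6a  N=0 Z=0
-- IRQ taken; context saved, return-PC = 8 --
mismatch: r3: reported 0x4a vs actual 0x6a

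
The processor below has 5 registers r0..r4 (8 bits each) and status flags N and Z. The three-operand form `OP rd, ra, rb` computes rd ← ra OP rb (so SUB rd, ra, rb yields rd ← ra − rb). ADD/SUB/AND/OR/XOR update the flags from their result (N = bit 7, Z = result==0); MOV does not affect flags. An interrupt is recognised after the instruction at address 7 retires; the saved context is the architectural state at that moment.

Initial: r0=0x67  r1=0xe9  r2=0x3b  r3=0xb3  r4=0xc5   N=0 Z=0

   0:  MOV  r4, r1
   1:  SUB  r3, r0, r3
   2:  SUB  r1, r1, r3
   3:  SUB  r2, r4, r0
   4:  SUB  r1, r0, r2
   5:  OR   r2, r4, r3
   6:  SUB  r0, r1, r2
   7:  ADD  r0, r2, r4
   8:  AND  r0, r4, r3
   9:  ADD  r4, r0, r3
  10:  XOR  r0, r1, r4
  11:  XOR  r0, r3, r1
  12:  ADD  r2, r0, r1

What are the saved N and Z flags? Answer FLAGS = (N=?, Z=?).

after  0: r0=0x67 r1=0xe9 r2=0x3b r3=0xb3 r4=0xe9  N=0 Z=0
after  1: r0=0x67 r1=0xe9 r2=0x3b r3=0xb4 r4=0xe9  N=1 Z=0
after  2: r0=0x67 r1=0x35 r2=0x3b r3=0xb4 r4=0xe9  N=0 Z=0
after  3: r0=0x67 r1=0x35 r2=0x82 r3=0xb4 r4=0xe9  N=1 Z=0
after  4: r0=0x67 r1=0xe5 r2=0x82 r3=0xb4 r4=0xe9  N=1 Z=0
after  5: r0=0x67 r1=0xe5 r2=0xfd r3=0xb4 r4=0xe9  N=1 Z=0
after  6: r0=0xe8 r1=0xe5 r2=0xfd r3=0xb4 r4=0xe9  N=1 Z=0
after  7: r0=0xe6 r1=0xe5 r2=0xfd r3=0xb4 r4=0xe9  N=1 Z=0
-- IRQ taken; context saved, return-PC = 8 --

FLAGS = (N=1, Z=0)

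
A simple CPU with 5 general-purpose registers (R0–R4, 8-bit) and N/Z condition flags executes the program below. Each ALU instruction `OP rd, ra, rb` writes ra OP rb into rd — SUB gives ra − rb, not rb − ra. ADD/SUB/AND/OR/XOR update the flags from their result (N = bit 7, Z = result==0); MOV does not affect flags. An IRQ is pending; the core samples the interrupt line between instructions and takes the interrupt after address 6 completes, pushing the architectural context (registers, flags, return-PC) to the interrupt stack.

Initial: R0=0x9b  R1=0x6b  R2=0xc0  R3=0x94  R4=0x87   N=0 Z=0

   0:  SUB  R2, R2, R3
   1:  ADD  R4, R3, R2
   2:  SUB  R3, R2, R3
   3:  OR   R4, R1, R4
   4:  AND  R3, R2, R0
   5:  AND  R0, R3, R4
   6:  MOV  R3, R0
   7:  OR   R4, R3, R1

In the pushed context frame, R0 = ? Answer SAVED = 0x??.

after  0: R0=0x9b R1=0x6b R2=0x2c R3=0x94 R4=0x87  N=0 Z=0
after  1: R0=0x9b R1=0x6b R2=0x2c R3=0x94 R4=0xc0  N=1 Z=0
after  2: R0=0x9b R1=0x6b R2=0x2c R3=0x98 R4=0xc0  N=1 Z=0
after  3: R0=0x9b R1=0x6b R2=0x2c R3=0x98 R4=0xeb  N=1 Z=0
after  4: R0=0x9b R1=0x6b R2=0x2c R3=0x08 R4=0xeb  N=0 Z=0
after  5: R0=0x08 R1=0x6b R2=0x2c R3=0x08 R4=0xeb  N=0 Z=0
after  6: R0=0x08 R1=0x6b R2=0x2c R3=0x08 R4=0xeb  N=0 Z=0
-- IRQ taken; context saved, return-PC = 7 --

SAVED = 0x08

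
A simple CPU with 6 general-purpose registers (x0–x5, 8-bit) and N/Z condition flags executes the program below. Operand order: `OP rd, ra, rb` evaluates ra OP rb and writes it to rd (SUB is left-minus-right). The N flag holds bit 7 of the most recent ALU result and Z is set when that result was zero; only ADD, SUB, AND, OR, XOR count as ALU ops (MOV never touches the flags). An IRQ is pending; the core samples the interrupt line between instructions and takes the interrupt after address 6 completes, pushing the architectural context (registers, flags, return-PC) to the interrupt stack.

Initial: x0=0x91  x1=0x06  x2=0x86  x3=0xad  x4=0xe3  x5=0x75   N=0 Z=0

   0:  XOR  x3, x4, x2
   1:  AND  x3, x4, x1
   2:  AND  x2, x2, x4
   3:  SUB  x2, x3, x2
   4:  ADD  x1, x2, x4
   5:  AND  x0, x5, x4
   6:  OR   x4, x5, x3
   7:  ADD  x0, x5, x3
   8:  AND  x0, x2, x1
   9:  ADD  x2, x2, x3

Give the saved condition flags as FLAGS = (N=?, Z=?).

FLAGS = (N=0, Z=0)

after  0: x0=0x91 x1=0x06 x2=0x86 x3=0x65 x4=0xe3 x5=0x75  N=0 Z=0
after  1: x0=0x91 x1=0x06 x2=0x86 x3=0x02 x4=0xe3 x5=0x75  N=0 Z=0
after  2: x0=0x91 x1=0x06 x2=0x82 x3=0x02 x4=0xe3 x5=0x75  N=1 Z=0
after  3: x0=0x91 x1=0x06 x2=0x80 x3=0x02 x4=0xe3 x5=0x75  N=1 Z=0
after  4: x0=0x91 x1=0x63 x2=0x80 x3=0x02 x4=0xe3 x5=0x75  N=0 Z=0
after  5: x0=0x61 x1=0x63 x2=0x80 x3=0x02 x4=0xe3 x5=0x75  N=0 Z=0
after  6: x0=0x61 x1=0x63 x2=0x80 x3=0x02 x4=0x77 x5=0x75  N=0 Z=0
-- IRQ taken; context saved, return-PC = 7 --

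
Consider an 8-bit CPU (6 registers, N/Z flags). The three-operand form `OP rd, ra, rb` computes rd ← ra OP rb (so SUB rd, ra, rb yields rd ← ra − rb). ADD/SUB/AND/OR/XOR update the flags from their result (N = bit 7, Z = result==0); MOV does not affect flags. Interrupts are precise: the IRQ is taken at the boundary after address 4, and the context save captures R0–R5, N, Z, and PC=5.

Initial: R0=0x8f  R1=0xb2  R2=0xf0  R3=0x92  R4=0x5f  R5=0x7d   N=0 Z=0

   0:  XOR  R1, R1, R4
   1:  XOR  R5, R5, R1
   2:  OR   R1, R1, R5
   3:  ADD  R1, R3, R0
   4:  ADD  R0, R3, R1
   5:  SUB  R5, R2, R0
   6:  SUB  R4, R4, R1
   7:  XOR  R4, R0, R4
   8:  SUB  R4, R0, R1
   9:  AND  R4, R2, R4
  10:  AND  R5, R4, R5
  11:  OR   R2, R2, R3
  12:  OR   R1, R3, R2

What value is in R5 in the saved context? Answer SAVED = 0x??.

after  0: R0=0x8f R1=0xed R2=0xf0 R3=0x92 R4=0x5f R5=0x7d  N=1 Z=0
after  1: R0=0x8f R1=0xed R2=0xf0 R3=0x92 R4=0x5f R5=0x90  N=1 Z=0
after  2: R0=0x8f R1=0xfd R2=0xf0 R3=0x92 R4=0x5f R5=0x90  N=1 Z=0
after  3: R0=0x8f R1=0x21 R2=0xf0 R3=0x92 R4=0x5f R5=0x90  N=0 Z=0
after  4: R0=0xb3 R1=0x21 R2=0xf0 R3=0x92 R4=0x5f R5=0x90  N=1 Z=0
-- IRQ taken; context saved, return-PC = 5 --

SAVED = 0x90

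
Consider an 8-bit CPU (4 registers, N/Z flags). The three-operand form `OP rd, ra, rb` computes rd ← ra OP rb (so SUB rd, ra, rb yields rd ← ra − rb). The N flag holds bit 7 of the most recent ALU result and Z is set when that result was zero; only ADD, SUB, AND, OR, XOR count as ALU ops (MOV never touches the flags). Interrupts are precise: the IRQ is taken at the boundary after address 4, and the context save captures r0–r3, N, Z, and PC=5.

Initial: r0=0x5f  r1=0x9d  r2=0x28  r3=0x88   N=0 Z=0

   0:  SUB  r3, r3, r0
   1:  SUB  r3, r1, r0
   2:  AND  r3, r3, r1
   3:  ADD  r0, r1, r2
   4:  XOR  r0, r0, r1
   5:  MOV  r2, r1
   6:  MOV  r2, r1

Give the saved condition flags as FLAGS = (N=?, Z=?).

FLAGS = (N=0, Z=0)

after  0: r0=0x5f r1=0x9d r2=0x28 r3=0x29  N=0 Z=0
after  1: r0=0x5f r1=0x9d r2=0x28 r3=0x3e  N=0 Z=0
after  2: r0=0x5f r1=0x9d r2=0x28 r3=0x1c  N=0 Z=0
after  3: r0=0xc5 r1=0x9d r2=0x28 r3=0x1c  N=1 Z=0
after  4: r0=0x58 r1=0x9d r2=0x28 r3=0x1c  N=0 Z=0
-- IRQ taken; context saved, return-PC = 5 --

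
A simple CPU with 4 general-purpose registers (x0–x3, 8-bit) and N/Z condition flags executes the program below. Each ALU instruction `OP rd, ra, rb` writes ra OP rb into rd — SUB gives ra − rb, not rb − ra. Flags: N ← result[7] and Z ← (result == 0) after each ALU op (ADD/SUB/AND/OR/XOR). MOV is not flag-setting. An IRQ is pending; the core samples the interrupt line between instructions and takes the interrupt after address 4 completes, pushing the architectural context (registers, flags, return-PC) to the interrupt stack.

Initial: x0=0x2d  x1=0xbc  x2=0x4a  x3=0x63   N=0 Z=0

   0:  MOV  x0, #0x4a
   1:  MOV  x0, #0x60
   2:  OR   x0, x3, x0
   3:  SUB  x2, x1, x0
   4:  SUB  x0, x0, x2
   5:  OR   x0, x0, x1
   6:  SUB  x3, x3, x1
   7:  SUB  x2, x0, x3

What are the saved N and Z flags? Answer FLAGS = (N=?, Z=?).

FLAGS = (N=0, Z=0)

after  0: x0=0x4a x1=0xbc x2=0x4a x3=0x63  N=0 Z=0
after  1: x0=0x60 x1=0xbc x2=0x4a x3=0x63  N=0 Z=0
after  2: x0=0x63 x1=0xbc x2=0x4a x3=0x63  N=0 Z=0
after  3: x0=0x63 x1=0xbc x2=0x59 x3=0x63  N=0 Z=0
after  4: x0=0x0a x1=0xbc x2=0x59 x3=0x63  N=0 Z=0
-- IRQ taken; context saved, return-PC = 5 --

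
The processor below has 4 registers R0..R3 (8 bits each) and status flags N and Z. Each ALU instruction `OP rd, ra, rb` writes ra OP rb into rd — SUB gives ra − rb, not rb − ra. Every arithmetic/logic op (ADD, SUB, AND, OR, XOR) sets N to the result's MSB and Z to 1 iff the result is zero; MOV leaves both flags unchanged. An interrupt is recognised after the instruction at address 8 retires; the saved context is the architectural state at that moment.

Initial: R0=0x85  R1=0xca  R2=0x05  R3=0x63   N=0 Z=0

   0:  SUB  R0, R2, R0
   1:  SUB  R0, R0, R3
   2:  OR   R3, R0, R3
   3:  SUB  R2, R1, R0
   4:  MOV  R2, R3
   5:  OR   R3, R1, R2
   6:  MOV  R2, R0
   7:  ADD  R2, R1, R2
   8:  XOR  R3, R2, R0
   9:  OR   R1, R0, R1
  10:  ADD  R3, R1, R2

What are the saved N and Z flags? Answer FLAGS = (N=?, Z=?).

FLAGS = (N=1, Z=0)

after  0: R0=0x80 R1=0xca R2=0x05 R3=0x63  N=1 Z=0
after  1: R0=0x1d R1=0xca R2=0x05 R3=0x63  N=0 Z=0
after  2: R0=0x1d R1=0xca R2=0x05 R3=0x7f  N=0 Z=0
after  3: R0=0x1d R1=0xca R2=0xad R3=0x7f  N=1 Z=0
after  4: R0=0x1d R1=0xca R2=0x7f R3=0x7f  N=1 Z=0
after  5: R0=0x1d R1=0xca R2=0x7f R3=0xff  N=1 Z=0
after  6: R0=0x1d R1=0xca R2=0x1d R3=0xff  N=1 Z=0
after  7: R0=0x1d R1=0xca R2=0xe7 R3=0xff  N=1 Z=0
after  8: R0=0x1d R1=0xca R2=0xe7 R3=0xfa  N=1 Z=0
-- IRQ taken; context saved, return-PC = 9 --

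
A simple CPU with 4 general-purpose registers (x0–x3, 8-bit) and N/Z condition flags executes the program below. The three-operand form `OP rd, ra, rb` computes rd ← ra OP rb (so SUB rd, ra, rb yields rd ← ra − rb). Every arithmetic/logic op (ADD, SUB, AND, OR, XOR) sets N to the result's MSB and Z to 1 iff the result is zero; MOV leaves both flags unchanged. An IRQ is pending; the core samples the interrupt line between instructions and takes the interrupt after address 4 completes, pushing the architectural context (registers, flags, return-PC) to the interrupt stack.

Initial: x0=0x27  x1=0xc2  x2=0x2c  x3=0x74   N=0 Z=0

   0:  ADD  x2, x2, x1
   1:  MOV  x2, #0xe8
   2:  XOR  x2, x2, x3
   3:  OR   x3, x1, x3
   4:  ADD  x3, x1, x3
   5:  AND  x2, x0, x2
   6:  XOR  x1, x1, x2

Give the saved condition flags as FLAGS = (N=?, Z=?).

after  0: x0=0x27 x1=0xc2 x2=0xee x3=0x74  N=1 Z=0
after  1: x0=0x27 x1=0xc2 x2=0xe8 x3=0x74  N=1 Z=0
after  2: x0=0x27 x1=0xc2 x2=0x9c x3=0x74  N=1 Z=0
after  3: x0=0x27 x1=0xc2 x2=0x9c x3=0xf6  N=1 Z=0
after  4: x0=0x27 x1=0xc2 x2=0x9c x3=0xb8  N=1 Z=0
-- IRQ taken; context saved, return-PC = 5 --

FLAGS = (N=1, Z=0)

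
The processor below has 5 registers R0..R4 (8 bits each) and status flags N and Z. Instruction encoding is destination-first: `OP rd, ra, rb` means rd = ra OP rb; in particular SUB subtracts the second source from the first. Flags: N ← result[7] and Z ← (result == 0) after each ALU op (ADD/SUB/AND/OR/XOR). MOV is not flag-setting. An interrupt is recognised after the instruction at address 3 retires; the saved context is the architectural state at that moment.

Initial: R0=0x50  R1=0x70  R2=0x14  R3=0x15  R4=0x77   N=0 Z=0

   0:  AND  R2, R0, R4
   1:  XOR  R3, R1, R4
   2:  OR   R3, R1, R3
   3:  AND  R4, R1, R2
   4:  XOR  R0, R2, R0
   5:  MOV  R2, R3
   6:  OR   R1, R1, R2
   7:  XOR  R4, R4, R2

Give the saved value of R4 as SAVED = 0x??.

SAVED = 0x50

after  0: R0=0x50 R1=0x70 R2=0x50 R3=0x15 R4=0x77  N=0 Z=0
after  1: R0=0x50 R1=0x70 R2=0x50 R3=0x07 R4=0x77  N=0 Z=0
after  2: R0=0x50 R1=0x70 R2=0x50 R3=0x77 R4=0x77  N=0 Z=0
after  3: R0=0x50 R1=0x70 R2=0x50 R3=0x77 R4=0x50  N=0 Z=0
-- IRQ taken; context saved, return-PC = 4 --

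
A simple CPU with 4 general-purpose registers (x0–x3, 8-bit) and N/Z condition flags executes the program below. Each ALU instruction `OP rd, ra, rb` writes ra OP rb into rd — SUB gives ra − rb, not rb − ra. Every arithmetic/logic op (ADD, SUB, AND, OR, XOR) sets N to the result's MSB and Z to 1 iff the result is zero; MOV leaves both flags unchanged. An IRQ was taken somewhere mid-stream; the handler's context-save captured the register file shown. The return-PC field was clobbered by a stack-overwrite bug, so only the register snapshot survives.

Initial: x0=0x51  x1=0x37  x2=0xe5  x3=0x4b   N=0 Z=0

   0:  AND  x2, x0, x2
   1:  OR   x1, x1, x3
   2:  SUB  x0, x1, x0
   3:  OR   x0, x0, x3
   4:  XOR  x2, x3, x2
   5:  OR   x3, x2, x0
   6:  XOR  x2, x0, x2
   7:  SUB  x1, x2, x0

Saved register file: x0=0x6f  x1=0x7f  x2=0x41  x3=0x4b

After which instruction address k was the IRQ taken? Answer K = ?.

after  0: x0=0x51 x1=0x37 x2=0x41 x3=0x4b  N=0 Z=0
after  1: x0=0x51 x1=0x7f x2=0x41 x3=0x4b  N=0 Z=0
after  2: x0=0x2e x1=0x7f x2=0x41 x3=0x4b  N=0 Z=0
after  3: x0=0x6f x1=0x7f x2=0x41 x3=0x4b  N=0 Z=0
-- IRQ taken; context saved, return-PC = 4 --

K = 3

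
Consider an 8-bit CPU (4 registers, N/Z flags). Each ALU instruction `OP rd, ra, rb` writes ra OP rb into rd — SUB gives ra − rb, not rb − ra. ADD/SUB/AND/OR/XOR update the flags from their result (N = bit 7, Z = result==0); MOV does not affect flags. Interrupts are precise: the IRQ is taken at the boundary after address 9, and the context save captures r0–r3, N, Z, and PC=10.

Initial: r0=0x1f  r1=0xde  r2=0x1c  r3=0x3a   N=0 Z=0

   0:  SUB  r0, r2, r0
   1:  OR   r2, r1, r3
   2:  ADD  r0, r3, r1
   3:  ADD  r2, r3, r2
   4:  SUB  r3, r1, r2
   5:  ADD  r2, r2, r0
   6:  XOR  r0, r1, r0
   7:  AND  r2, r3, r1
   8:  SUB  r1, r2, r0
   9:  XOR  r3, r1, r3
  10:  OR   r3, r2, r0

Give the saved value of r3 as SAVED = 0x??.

after  0: r0=0xfd r1=0xde r2=0x1c r3=0x3a  N=1 Z=0
after  1: r0=0xfd r1=0xde r2=0xfe r3=0x3a  N=1 Z=0
after  2: r0=0x18 r1=0xde r2=0xfe r3=0x3a  N=0 Z=0
after  3: r0=0x18 r1=0xde r2=0x38 r3=0x3a  N=0 Z=0
after  4: r0=0x18 r1=0xde r2=0x38 r3=0xa6  N=1 Z=0
after  5: r0=0x18 r1=0xde r2=0x50 r3=0xa6  N=0 Z=0
after  6: r0=0xc6 r1=0xde r2=0x50 r3=0xa6  N=1 Z=0
after  7: r0=0xc6 r1=0xde r2=0x86 r3=0xa6  N=1 Z=0
after  8: r0=0xc6 r1=0xc0 r2=0x86 r3=0xa6  N=1 Z=0
after  9: r0=0xc6 r1=0xc0 r2=0x86 r3=0x66  N=0 Z=0
-- IRQ taken; context saved, return-PC = 10 --

SAVED = 0x66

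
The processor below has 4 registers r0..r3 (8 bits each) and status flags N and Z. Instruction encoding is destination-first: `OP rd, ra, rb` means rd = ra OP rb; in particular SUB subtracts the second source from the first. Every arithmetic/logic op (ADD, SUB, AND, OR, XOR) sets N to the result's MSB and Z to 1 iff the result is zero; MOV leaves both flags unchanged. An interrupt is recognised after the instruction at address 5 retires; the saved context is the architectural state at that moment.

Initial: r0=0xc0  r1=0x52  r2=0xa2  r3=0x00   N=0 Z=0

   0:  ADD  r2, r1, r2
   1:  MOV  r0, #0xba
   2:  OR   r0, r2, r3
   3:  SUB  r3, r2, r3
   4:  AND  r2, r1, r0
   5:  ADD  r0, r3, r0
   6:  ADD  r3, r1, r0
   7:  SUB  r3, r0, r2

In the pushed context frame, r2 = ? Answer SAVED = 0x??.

after  0: r0=0xc0 r1=0x52 r2=0xf4 r3=0x00  N=1 Z=0
after  1: r0=0xba r1=0x52 r2=0xf4 r3=0x00  N=1 Z=0
after  2: r0=0xf4 r1=0x52 r2=0xf4 r3=0x00  N=1 Z=0
after  3: r0=0xf4 r1=0x52 r2=0xf4 r3=0xf4  N=1 Z=0
after  4: r0=0xf4 r1=0x52 r2=0x50 r3=0xf4  N=0 Z=0
after  5: r0=0xe8 r1=0x52 r2=0x50 r3=0xf4  N=1 Z=0
-- IRQ taken; context saved, return-PC = 6 --

SAVED = 0x50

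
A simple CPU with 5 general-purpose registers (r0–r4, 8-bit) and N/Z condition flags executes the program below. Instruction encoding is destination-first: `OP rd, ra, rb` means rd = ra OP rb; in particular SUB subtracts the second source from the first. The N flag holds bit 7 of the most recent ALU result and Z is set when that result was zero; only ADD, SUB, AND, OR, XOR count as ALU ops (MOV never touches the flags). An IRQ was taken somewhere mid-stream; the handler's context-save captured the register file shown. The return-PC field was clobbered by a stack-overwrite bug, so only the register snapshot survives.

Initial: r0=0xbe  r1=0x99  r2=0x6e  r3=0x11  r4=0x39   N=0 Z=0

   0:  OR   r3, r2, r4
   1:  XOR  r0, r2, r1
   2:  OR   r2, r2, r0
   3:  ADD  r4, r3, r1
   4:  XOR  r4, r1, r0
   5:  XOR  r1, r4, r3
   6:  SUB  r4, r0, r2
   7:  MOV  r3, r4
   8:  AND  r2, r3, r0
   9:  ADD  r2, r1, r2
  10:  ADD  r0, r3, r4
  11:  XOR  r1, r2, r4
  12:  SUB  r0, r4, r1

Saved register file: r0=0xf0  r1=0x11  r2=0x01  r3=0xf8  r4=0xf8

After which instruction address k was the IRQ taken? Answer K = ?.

after  0: r0=0xbe r1=0x99 r2=0x6e r3=0x7f r4=0x39  N=0 Z=0
after  1: r0=0xf7 r1=0x99 r2=0x6e r3=0x7f r4=0x39  N=1 Z=0
after  2: r0=0xf7 r1=0x99 r2=0xff r3=0x7f r4=0x39  N=1 Z=0
after  3: r0=0xf7 r1=0x99 r2=0xff r3=0x7f r4=0x18  N=0 Z=0
after  4: r0=0xf7 r1=0x99 r2=0xff r3=0x7f r4=0x6e  N=0 Z=0
after  5: r0=0xf7 r1=0x11 r2=0xff r3=0x7f r4=0x6e  N=0 Z=0
after  6: r0=0xf7 r1=0x11 r2=0xff r3=0x7f r4=0xf8  N=1 Z=0
after  7: r0=0xf7 r1=0x11 r2=0xff r3=0xf8 r4=0xf8  N=1 Z=0
after  8: r0=0xf7 r1=0x11 r2=0xf0 r3=0xf8 r4=0xf8  N=1 Z=0
after  9: r0=0xf7 r1=0x11 r2=0x01 r3=0xf8 r4=0xf8  N=0 Z=0
after 10: r0=0xf0 r1=0x11 r2=0x01 r3=0xf8 r4=0xf8  N=1 Z=0
-- IRQ taken; context saved, return-PC = 11 --

K = 10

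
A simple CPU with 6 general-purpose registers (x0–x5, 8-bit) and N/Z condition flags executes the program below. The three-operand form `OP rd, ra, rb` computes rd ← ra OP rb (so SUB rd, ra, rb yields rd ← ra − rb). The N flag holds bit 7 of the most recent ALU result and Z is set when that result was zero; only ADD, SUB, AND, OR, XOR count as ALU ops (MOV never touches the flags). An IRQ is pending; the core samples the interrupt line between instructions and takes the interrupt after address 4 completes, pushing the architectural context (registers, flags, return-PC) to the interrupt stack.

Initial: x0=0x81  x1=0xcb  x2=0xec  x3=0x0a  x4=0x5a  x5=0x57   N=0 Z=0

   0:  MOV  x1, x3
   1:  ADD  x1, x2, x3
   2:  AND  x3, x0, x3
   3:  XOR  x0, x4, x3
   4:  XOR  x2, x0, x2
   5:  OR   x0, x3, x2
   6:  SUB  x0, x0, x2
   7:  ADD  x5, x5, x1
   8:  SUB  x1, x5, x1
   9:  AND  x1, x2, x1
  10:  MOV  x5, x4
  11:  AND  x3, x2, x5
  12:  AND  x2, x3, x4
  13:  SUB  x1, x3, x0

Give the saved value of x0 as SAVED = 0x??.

SAVED = 0x5a

after  0: x0=0x81 x1=0x0a x2=0xec x3=0x0a x4=0x5a x5=0x57  N=0 Z=0
after  1: x0=0x81 x1=0xf6 x2=0xec x3=0x0a x4=0x5a x5=0x57  N=1 Z=0
after  2: x0=0x81 x1=0xf6 x2=0xec x3=0x00 x4=0x5a x5=0x57  N=0 Z=1
after  3: x0=0x5a x1=0xf6 x2=0xec x3=0x00 x4=0x5a x5=0x57  N=0 Z=0
after  4: x0=0x5a x1=0xf6 x2=0xb6 x3=0x00 x4=0x5a x5=0x57  N=1 Z=0
-- IRQ taken; context saved, return-PC = 5 --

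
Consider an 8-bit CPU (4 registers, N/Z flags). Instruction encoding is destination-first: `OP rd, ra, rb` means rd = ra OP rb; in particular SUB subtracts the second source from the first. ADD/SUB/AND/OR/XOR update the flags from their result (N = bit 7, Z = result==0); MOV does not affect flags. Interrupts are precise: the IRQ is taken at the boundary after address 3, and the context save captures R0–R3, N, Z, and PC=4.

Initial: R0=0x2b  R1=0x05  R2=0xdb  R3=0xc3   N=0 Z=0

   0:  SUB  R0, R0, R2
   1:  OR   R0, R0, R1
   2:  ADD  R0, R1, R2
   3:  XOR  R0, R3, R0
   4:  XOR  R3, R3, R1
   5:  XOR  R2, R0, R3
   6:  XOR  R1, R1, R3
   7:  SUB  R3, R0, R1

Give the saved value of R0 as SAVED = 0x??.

SAVED = 0x23

after  0: R0=0x50 R1=0x05 R2=0xdb R3=0xc3  N=0 Z=0
after  1: R0=0x55 R1=0x05 R2=0xdb R3=0xc3  N=0 Z=0
after  2: R0=0xe0 R1=0x05 R2=0xdb R3=0xc3  N=1 Z=0
after  3: R0=0x23 R1=0x05 R2=0xdb R3=0xc3  N=0 Z=0
-- IRQ taken; context saved, return-PC = 4 --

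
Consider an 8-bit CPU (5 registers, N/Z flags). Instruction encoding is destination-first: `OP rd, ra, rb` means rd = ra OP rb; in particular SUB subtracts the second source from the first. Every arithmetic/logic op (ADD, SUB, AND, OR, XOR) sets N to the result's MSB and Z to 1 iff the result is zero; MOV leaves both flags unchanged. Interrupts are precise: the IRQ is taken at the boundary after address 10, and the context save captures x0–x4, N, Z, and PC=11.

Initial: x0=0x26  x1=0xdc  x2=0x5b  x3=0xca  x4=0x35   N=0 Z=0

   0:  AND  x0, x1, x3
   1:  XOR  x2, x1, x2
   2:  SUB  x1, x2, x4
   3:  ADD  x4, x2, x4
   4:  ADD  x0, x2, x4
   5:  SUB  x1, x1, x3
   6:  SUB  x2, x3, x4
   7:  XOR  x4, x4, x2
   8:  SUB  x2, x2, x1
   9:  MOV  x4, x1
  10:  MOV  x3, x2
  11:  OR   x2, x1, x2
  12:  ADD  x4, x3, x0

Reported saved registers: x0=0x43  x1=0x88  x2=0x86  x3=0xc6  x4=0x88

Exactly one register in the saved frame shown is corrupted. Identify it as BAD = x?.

after  0: x0=0xc8 x1=0xdc x2=0x5b x3=0xca x4=0x35  N=1 Z=0
after  1: x0=0xc8 x1=0xdc x2=0x87 x3=0xca x4=0x35  N=1 Z=0
after  2: x0=0xc8 x1=0x52 x2=0x87 x3=0xca x4=0x35  N=0 Z=0
after  3: x0=0xc8 x1=0x52 x2=0x87 x3=0xca x4=0xbc  N=1 Z=0
after  4: x0=0x43 x1=0x52 x2=0x87 x3=0xca x4=0xbc  N=0 Z=0
after  5: x0=0x43 x1=0x88 x2=0x87 x3=0xca x4=0xbc  N=1 Z=0
after  6: x0=0x43 x1=0x88 x2=0x0e x3=0xca x4=0xbc  N=0 Z=0
after  7: x0=0x43 x1=0x88 x2=0x0e x3=0xca x4=0xb2  N=1 Z=0
after  8: x0=0x43 x1=0x88 x2=0x86 x3=0xca x4=0xb2  N=1 Z=0
after  9: x0=0x43 x1=0x88 x2=0x86 x3=0xca x4=0x88  N=1 Z=0
after 10: x0=0x43 x1=0x88 x2=0x86 x3=0x86 x4=0x88  N=1 Z=0
-- IRQ taken; context saved, return-PC = 11 --
mismatch: x3: reported 0xc6 vs actual 0x86

BAD = x3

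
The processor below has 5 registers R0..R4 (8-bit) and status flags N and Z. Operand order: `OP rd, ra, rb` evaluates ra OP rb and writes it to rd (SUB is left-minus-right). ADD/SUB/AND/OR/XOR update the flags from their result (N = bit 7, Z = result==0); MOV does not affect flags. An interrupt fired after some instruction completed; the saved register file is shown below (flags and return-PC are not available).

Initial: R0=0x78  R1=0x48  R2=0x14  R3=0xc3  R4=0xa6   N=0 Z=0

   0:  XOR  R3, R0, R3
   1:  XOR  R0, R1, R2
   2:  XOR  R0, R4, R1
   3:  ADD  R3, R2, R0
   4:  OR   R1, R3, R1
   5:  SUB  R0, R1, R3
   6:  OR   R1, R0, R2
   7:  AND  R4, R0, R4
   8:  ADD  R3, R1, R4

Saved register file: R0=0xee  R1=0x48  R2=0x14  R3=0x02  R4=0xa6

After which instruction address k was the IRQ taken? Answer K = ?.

after  0: R0=0x78 R1=0x48 R2=0x14 R3=0xbb R4=0xa6  N=1 Z=0
after  1: R0=0x5c R1=0x48 R2=0x14 R3=0xbb R4=0xa6  N=0 Z=0
after  2: R0=0xee R1=0x48 R2=0x14 R3=0xbb R4=0xa6  N=1 Z=0
after  3: R0=0xee R1=0x48 R2=0x14 R3=0x02 R4=0xa6  N=0 Z=0
-- IRQ taken; context saved, return-PC = 4 --

K = 3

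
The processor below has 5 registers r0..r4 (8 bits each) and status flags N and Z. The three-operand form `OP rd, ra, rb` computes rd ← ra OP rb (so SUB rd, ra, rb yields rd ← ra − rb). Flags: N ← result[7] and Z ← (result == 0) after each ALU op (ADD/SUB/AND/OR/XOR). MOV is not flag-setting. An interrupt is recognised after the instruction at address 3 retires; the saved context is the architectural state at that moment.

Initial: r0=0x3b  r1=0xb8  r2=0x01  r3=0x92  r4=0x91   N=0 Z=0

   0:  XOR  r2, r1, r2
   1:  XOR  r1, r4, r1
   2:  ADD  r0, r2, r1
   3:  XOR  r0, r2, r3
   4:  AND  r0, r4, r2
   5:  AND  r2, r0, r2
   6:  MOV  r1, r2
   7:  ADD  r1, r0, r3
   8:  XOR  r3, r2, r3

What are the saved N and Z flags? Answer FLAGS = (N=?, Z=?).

FLAGS = (N=0, Z=0)

after  0: r0=0x3b r1=0xb8 r2=0xb9 r3=0x92 r4=0x91  N=1 Z=0
after  1: r0=0x3b r1=0x29 r2=0xb9 r3=0x92 r4=0x91  N=0 Z=0
after  2: r0=0xe2 r1=0x29 r2=0xb9 r3=0x92 r4=0x91  N=1 Z=0
after  3: r0=0x2b r1=0x29 r2=0xb9 r3=0x92 r4=0x91  N=0 Z=0
-- IRQ taken; context saved, return-PC = 4 --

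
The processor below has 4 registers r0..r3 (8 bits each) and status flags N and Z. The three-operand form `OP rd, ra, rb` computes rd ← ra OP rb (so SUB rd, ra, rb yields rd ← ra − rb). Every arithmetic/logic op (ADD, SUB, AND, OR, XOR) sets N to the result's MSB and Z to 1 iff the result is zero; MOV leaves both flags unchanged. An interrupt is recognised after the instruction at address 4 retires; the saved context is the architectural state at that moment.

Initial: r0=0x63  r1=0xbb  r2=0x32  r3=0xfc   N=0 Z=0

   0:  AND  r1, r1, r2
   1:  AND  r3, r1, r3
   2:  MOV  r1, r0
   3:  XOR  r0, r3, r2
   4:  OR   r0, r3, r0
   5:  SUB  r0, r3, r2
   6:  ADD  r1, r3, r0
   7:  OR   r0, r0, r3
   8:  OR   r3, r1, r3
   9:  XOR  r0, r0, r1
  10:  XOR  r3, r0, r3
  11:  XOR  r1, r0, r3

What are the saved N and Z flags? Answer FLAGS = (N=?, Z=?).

after  0: r0=0x63 r1=0x32 r2=0x32 r3=0xfc  N=0 Z=0
after  1: r0=0x63 r1=0x32 r2=0x32 r3=0x30  N=0 Z=0
after  2: r0=0x63 r1=0x63 r2=0x32 r3=0x30  N=0 Z=0
after  3: r0=0x02 r1=0x63 r2=0x32 r3=0x30  N=0 Z=0
after  4: r0=0x32 r1=0x63 r2=0x32 r3=0x30  N=0 Z=0
-- IRQ taken; context saved, return-PC = 5 --

FLAGS = (N=0, Z=0)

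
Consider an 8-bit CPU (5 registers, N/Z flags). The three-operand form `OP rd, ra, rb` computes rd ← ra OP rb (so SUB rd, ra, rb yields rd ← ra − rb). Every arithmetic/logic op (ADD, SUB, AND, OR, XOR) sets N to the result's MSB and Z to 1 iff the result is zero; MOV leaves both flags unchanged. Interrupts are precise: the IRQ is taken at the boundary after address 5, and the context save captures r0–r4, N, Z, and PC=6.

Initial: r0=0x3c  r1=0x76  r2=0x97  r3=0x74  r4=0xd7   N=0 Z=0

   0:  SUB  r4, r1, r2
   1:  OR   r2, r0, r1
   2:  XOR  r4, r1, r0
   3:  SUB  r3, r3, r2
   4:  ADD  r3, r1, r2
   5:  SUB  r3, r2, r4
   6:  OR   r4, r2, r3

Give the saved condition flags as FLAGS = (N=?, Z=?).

FLAGS = (N=0, Z=0)

after  0: r0=0x3c r1=0x76 r2=0x97 r3=0x74 r4=0xdf  N=1 Z=0
after  1: r0=0x3c r1=0x76 r2=0x7e r3=0x74 r4=0xdf  N=0 Z=0
after  2: r0=0x3c r1=0x76 r2=0x7e r3=0x74 r4=0x4a  N=0 Z=0
after  3: r0=0x3c r1=0x76 r2=0x7e r3=0xf6 r4=0x4a  N=1 Z=0
after  4: r0=0x3c r1=0x76 r2=0x7e r3=0xf4 r4=0x4a  N=1 Z=0
after  5: r0=0x3c r1=0x76 r2=0x7e r3=0x34 r4=0x4a  N=0 Z=0
-- IRQ taken; context saved, return-PC = 6 --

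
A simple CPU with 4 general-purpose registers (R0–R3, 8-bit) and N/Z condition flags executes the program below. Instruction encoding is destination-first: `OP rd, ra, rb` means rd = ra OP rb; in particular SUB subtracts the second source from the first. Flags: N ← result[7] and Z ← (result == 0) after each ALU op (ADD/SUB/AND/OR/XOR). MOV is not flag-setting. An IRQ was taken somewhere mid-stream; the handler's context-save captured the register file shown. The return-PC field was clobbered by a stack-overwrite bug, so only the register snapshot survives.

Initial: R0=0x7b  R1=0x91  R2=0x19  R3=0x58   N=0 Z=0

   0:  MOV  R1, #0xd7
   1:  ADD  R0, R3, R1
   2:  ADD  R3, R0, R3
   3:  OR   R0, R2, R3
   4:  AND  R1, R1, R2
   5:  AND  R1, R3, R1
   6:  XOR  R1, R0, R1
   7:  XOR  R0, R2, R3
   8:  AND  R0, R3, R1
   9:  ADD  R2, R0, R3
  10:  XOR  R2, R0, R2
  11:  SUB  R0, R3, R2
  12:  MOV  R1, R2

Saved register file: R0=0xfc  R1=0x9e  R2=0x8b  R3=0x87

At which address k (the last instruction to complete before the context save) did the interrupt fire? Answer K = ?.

after  0: R0=0x7b R1=0xd7 R2=0x19 R3=0x58  N=0 Z=0
after  1: R0=0x2f R1=0xd7 R2=0x19 R3=0x58  N=0 Z=0
after  2: R0=0x2f R1=0xd7 R2=0x19 R3=0x87  N=1 Z=0
after  3: R0=0x9f R1=0xd7 R2=0x19 R3=0x87  N=1 Z=0
after  4: R0=0x9f R1=0x11 R2=0x19 R3=0x87  N=0 Z=0
after  5: R0=0x9f R1=0x01 R2=0x19 R3=0x87  N=0 Z=0
after  6: R0=0x9f R1=0x9e R2=0x19 R3=0x87  N=1 Z=0
after  7: R0=0x9e R1=0x9e R2=0x19 R3=0x87  N=1 Z=0
after  8: R0=0x86 R1=0x9e R2=0x19 R3=0x87  N=1 Z=0
after  9: R0=0x86 R1=0x9e R2=0x0d R3=0x87  N=0 Z=0
after 10: R0=0x86 R1=0x9e R2=0x8b R3=0x87  N=1 Z=0
after 11: R0=0xfc R1=0x9e R2=0x8b R3=0x87  N=1 Z=0
-- IRQ taken; context saved, return-PC = 12 --

K = 11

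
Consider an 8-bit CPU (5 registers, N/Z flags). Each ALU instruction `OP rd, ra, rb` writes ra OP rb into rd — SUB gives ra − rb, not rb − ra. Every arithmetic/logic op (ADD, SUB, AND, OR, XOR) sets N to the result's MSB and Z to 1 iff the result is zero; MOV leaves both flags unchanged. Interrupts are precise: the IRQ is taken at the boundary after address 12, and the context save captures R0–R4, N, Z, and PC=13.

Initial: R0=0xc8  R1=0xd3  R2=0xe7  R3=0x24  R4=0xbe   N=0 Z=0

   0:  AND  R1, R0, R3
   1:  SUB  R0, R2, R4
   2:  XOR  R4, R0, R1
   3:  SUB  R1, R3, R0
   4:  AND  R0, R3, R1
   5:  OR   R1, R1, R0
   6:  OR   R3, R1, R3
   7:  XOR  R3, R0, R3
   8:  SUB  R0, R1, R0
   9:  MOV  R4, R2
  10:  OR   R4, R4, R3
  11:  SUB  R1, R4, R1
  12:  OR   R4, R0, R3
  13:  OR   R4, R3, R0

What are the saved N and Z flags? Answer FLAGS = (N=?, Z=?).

FLAGS = (N=1, Z=0)

after  0: R0=0xc8 R1=0x00 R2=0xe7 R3=0x24 R4=0xbe  N=0 Z=1
after  1: R0=0x29 R1=0x00 R2=0xe7 R3=0x24 R4=0xbe  N=0 Z=0
after  2: R0=0x29 R1=0x00 R2=0xe7 R3=0x24 R4=0x29  N=0 Z=0
after  3: R0=0x29 R1=0xfb R2=0xe7 R3=0x24 R4=0x29  N=1 Z=0
after  4: R0=0x20 R1=0xfb R2=0xe7 R3=0x24 R4=0x29  N=0 Z=0
after  5: R0=0x20 R1=0xfb R2=0xe7 R3=0x24 R4=0x29  N=1 Z=0
after  6: R0=0x20 R1=0xfb R2=0xe7 R3=0xff R4=0x29  N=1 Z=0
after  7: R0=0x20 R1=0xfb R2=0xe7 R3=0xdf R4=0x29  N=1 Z=0
after  8: R0=0xdb R1=0xfb R2=0xe7 R3=0xdf R4=0x29  N=1 Z=0
after  9: R0=0xdb R1=0xfb R2=0xe7 R3=0xdf R4=0xe7  N=1 Z=0
after 10: R0=0xdb R1=0xfb R2=0xe7 R3=0xdf R4=0xff  N=1 Z=0
after 11: R0=0xdb R1=0x04 R2=0xe7 R3=0xdf R4=0xff  N=0 Z=0
after 12: R0=0xdb R1=0x04 R2=0xe7 R3=0xdf R4=0xdf  N=1 Z=0
-- IRQ taken; context saved, return-PC = 13 --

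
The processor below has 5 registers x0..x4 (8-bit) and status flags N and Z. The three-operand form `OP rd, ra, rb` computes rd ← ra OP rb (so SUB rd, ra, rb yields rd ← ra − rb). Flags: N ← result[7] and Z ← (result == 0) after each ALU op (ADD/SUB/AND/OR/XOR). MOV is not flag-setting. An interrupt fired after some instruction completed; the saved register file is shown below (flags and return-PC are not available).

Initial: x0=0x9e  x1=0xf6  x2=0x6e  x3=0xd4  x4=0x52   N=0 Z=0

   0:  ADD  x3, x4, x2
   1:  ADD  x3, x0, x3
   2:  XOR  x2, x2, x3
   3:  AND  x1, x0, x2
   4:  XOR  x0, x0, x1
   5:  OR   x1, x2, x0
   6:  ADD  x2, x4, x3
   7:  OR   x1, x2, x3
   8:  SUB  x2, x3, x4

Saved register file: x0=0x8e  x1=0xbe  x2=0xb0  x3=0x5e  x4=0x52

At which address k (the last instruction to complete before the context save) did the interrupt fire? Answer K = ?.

K = 6

after  0: x0=0x9e x1=0xf6 x2=0x6e x3=0xc0 x4=0x52  N=1 Z=0
after  1: x0=0x9e x1=0xf6 x2=0x6e x3=0x5e x4=0x52  N=0 Z=0
after  2: x0=0x9e x1=0xf6 x2=0x30 x3=0x5e x4=0x52  N=0 Z=0
after  3: x0=0x9e x1=0x10 x2=0x30 x3=0x5e x4=0x52  N=0 Z=0
after  4: x0=0x8e x1=0x10 x2=0x30 x3=0x5e x4=0x52  N=1 Z=0
after  5: x0=0x8e x1=0xbe x2=0x30 x3=0x5e x4=0x52  N=1 Z=0
after  6: x0=0x8e x1=0xbe x2=0xb0 x3=0x5e x4=0x52  N=1 Z=0
-- IRQ taken; context saved, return-PC = 7 --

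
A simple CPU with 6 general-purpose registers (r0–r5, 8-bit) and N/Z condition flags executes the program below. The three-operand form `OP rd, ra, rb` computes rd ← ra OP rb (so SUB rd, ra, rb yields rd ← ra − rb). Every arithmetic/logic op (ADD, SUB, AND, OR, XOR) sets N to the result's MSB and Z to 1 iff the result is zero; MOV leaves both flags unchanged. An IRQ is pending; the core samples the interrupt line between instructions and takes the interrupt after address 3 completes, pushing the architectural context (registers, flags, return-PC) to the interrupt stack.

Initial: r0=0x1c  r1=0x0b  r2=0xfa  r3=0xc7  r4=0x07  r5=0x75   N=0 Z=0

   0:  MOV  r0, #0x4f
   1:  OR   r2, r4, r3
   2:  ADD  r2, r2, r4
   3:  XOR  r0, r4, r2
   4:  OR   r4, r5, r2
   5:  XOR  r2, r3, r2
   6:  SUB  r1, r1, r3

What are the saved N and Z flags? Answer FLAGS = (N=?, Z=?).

FLAGS = (N=1, Z=0)

after  0: r0=0x4f r1=0x0b r2=0xfa r3=0xc7 r4=0x07 r5=0x75  N=0 Z=0
after  1: r0=0x4f r1=0x0b r2=0xc7 r3=0xc7 r4=0x07 r5=0x75  N=1 Z=0
after  2: r0=0x4f r1=0x0b r2=0xce r3=0xc7 r4=0x07 r5=0x75  N=1 Z=0
after  3: r0=0xc9 r1=0x0b r2=0xce r3=0xc7 r4=0x07 r5=0x75  N=1 Z=0
-- IRQ taken; context saved, return-PC = 4 --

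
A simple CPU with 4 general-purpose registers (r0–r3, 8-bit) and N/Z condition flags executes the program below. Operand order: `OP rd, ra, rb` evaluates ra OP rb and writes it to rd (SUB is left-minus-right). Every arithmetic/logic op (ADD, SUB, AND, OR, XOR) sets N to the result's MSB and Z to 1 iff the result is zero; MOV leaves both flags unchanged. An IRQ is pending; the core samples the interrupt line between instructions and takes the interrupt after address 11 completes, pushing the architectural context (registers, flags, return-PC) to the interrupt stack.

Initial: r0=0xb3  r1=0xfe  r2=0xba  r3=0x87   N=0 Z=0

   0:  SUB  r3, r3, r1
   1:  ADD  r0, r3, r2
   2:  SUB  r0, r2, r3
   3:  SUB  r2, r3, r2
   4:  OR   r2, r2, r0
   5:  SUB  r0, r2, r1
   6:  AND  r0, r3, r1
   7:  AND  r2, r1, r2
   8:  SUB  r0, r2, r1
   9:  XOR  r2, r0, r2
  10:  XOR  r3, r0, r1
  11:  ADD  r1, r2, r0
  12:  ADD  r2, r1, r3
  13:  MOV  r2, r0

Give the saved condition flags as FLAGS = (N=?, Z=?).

FLAGS = (N=1, Z=0)

after  0: r0=0xb3 r1=0xfe r2=0xba r3=0x89  N=1 Z=0
after  1: r0=0x43 r1=0xfe r2=0xba r3=0x89  N=0 Z=0
after  2: r0=0x31 r1=0xfe r2=0xba r3=0x89  N=0 Z=0
after  3: r0=0x31 r1=0xfe r2=0xcf r3=0x89  N=1 Z=0
after  4: r0=0x31 r1=0xfe r2=0xff r3=0x89  N=1 Z=0
after  5: r0=0x01 r1=0xfe r2=0xff r3=0x89  N=0 Z=0
after  6: r0=0x88 r1=0xfe r2=0xff r3=0x89  N=1 Z=0
after  7: r0=0x88 r1=0xfe r2=0xfe r3=0x89  N=1 Z=0
after  8: r0=0x00 r1=0xfe r2=0xfe r3=0x89  N=0 Z=1
after  9: r0=0x00 r1=0xfe r2=0xfe r3=0x89  N=1 Z=0
after 10: r0=0x00 r1=0xfe r2=0xfe r3=0xfe  N=1 Z=0
after 11: r0=0x00 r1=0xfe r2=0xfe r3=0xfe  N=1 Z=0
-- IRQ taken; context saved, return-PC = 12 --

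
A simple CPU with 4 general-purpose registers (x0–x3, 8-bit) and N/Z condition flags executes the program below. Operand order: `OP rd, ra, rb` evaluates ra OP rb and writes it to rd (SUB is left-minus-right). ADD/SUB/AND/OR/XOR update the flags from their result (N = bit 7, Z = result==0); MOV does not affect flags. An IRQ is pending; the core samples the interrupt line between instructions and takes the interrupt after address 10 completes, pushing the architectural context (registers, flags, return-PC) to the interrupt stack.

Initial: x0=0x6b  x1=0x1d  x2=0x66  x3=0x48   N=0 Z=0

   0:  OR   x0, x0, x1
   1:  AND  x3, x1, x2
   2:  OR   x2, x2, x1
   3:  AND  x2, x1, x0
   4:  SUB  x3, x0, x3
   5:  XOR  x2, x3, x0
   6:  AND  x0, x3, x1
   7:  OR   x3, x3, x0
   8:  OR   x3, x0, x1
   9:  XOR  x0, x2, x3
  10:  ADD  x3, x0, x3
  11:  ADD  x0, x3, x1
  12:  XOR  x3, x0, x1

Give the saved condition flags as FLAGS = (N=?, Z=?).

after  0: x0=0x7f x1=0x1d x2=0x66 x3=0x48  N=0 Z=0
after  1: x0=0x7f x1=0x1d x2=0x66 x3=0x04  N=0 Z=0
after  2: x0=0x7f x1=0x1d x2=0x7f x3=0x04  N=0 Z=0
after  3: x0=0x7f x1=0x1d x2=0x1d x3=0x04  N=0 Z=0
after  4: x0=0x7f x1=0x1d x2=0x1d x3=0x7b  N=0 Z=0
after  5: x0=0x7f x1=0x1d x2=0x04 x3=0x7b  N=0 Z=0
after  6: x0=0x19 x1=0x1d x2=0x04 x3=0x7b  N=0 Z=0
after  7: x0=0x19 x1=0x1d x2=0x04 x3=0x7b  N=0 Z=0
after  8: x0=0x19 x1=0x1d x2=0x04 x3=0x1d  N=0 Z=0
after  9: x0=0x19 x1=0x1d x2=0x04 x3=0x1d  N=0 Z=0
after 10: x0=0x19 x1=0x1d x2=0x04 x3=0x36  N=0 Z=0
-- IRQ taken; context saved, return-PC = 11 --

FLAGS = (N=0, Z=0)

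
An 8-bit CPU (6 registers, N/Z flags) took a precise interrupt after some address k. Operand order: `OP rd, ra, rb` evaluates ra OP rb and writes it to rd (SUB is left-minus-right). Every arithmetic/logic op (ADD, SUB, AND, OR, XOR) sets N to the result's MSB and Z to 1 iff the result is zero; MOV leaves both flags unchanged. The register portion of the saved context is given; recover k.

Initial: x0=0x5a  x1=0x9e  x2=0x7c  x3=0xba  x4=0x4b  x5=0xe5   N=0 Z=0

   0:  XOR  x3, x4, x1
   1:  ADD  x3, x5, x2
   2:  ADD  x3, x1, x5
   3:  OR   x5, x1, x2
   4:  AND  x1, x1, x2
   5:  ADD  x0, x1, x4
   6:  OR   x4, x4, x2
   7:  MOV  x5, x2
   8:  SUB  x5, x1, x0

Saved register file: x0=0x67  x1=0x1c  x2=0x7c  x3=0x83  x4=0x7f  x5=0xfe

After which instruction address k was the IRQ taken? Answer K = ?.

K = 6

after  0: x0=0x5a x1=0x9e x2=0x7c x3=0xd5 x4=0x4b x5=0xe5  N=1 Z=0
after  1: x0=0x5a x1=0x9e x2=0x7c x3=0x61 x4=0x4b x5=0xe5  N=0 Z=0
after  2: x0=0x5a x1=0x9e x2=0x7c x3=0x83 x4=0x4b x5=0xe5  N=1 Z=0
after  3: x0=0x5a x1=0x9e x2=0x7c x3=0x83 x4=0x4b x5=0xfe  N=1 Z=0
after  4: x0=0x5a x1=0x1c x2=0x7c x3=0x83 x4=0x4b x5=0xfe  N=0 Z=0
after  5: x0=0x67 x1=0x1c x2=0x7c x3=0x83 x4=0x4b x5=0xfe  N=0 Z=0
after  6: x0=0x67 x1=0x1c x2=0x7c x3=0x83 x4=0x7f x5=0xfe  N=0 Z=0
-- IRQ taken; context saved, return-PC = 7 --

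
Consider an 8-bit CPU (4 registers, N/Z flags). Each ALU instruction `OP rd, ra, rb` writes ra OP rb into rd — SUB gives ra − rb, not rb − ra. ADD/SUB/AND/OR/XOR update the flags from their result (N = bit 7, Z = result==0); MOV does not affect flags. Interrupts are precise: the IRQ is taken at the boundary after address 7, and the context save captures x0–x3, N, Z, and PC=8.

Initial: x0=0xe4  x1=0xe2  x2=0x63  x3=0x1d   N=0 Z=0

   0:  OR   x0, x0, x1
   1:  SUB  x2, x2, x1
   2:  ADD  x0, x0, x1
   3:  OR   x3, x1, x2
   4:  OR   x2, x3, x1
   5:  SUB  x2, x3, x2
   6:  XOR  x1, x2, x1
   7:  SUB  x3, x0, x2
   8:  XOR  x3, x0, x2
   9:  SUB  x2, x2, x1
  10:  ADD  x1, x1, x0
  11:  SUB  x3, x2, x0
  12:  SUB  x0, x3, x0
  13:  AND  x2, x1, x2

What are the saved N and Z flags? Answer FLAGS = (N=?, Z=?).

FLAGS = (N=1, Z=0)

after  0: x0=0xe6 x1=0xe2 x2=0x63 x3=0x1d  N=1 Z=0
after  1: x0=0xe6 x1=0xe2 x2=0x81 x3=0x1d  N=1 Z=0
after  2: x0=0xc8 x1=0xe2 x2=0x81 x3=0x1d  N=1 Z=0
after  3: x0=0xc8 x1=0xe2 x2=0x81 x3=0xe3  N=1 Z=0
after  4: x0=0xc8 x1=0xe2 x2=0xe3 x3=0xe3  N=1 Z=0
after  5: x0=0xc8 x1=0xe2 x2=0x00 x3=0xe3  N=0 Z=1
after  6: x0=0xc8 x1=0xe2 x2=0x00 x3=0xe3  N=1 Z=0
after  7: x0=0xc8 x1=0xe2 x2=0x00 x3=0xc8  N=1 Z=0
-- IRQ taken; context saved, return-PC = 8 --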